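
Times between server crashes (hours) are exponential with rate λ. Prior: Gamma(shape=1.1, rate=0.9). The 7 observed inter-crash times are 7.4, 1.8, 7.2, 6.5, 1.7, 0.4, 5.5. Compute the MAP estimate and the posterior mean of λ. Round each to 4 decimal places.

MAP = 0.2261; posterior mean = 0.2580

Σ times = 30.5. Posterior: Gamma(shape = 1.1+7 = 8.1, rate = 0.9+30.5 = 31.4).
Mode = (α−1)/β = 7.1/31.4 = 0.2261.
Mean = α/β = 8.1/31.4 = 0.2580.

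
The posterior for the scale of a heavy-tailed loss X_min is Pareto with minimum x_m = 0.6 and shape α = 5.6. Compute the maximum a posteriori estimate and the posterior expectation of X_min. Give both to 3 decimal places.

The Pareto density is strictly decreasing on [x_m, ∞), so the mode is x_m = 0.600.
Mean = α·x_m/(α−1) = 5.6·0.6/4.6 = 0.730.
The posterior is right-skewed, so the mean exceeds the mode.

X_min_MAP = 0.600, E[X_min|data] = 0.730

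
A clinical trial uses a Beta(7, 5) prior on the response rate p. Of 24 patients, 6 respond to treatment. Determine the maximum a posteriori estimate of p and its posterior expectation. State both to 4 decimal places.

p_MAP = 0.3529, E[p|data] = 0.3611

Posterior: Beta(7+6, 5+18) = Beta(13, 23).
Mode = (13−1)/(13+23−2) = 12/34 = 0.3529.
Mean = 13/(13+23) = 13/36 = 0.3611.
The posterior is right-skewed, so the mean exceeds the mode.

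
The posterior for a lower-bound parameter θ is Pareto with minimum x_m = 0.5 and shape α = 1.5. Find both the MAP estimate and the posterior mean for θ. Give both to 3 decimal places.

The Pareto density is strictly decreasing on [x_m, ∞), so the mode is x_m = 0.500.
Mean = α·x_m/(α−1) = 1.5·0.5/0.5 = 1.500.
Mean > mode: the posterior has a right tail.

MAP: 0.500. Posterior mean: 1.500.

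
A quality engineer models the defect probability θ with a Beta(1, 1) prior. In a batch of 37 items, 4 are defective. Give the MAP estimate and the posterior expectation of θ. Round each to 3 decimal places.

Posterior: Beta(1+4, 1+33) = Beta(5, 34).
Mode = (5−1)/(5+34−2) = 4/37 = 0.108.
Mean = 5/(5+34) = 5/39 = 0.128.
The posterior is right-skewed, so the mean exceeds the mode.

MAP: 0.108. Posterior mean: 0.128.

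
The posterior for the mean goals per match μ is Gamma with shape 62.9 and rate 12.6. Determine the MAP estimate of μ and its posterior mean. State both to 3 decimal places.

Mode = (α−1)/β = 61.9/12.6 = 4.913.
Mean = α/β = 62.9/12.6 = 4.992.
Mean > mode: the posterior has a right tail.

MAP = 4.913; posterior mean = 4.992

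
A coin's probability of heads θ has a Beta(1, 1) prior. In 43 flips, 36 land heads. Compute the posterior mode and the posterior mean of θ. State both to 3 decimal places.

posterior mode = 0.837, posterior mean = 0.822

Posterior: Beta(1+36, 1+7) = Beta(37, 8).
Mode = (37−1)/(37+8−2) = 36/43 = 0.837.
With a flat prior the MAP equals the MLE, 36/43.
Mean = 37/(37+8) = 37/45 = 0.822.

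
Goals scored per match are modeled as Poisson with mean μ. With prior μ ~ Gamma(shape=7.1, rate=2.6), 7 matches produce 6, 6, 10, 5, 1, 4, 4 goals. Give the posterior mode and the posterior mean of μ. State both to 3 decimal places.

Σ counts = 36. Posterior: Gamma(shape = 7.1+36 = 43.1, rate = 2.6+7 = 9.6).
Mode = (α−1)/β = 42.1/9.6 = 4.385.
Mean = α/β = 43.1/9.6 = 4.490.

MAP = 4.385, posterior mean = 4.490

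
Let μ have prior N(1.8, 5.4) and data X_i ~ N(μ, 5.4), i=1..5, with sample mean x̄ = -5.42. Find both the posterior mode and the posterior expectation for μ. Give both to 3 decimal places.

μ_MAP = -4.217, E[μ|data] = -4.217

Posterior for μ is Normal. Precision-weighted mean: (1/5.4·1.8 + 5/5.4·-5.42) / (1/5.4 + 5/5.4) = -4.217.
A Normal posterior is symmetric, so mode = mean.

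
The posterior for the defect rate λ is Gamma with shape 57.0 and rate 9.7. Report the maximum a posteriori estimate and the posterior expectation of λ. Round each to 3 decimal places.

MAP = 5.773, posterior mean = 5.876

Mode = (α−1)/β = 56.0/9.7 = 5.773.
Mean = α/β = 57.0/9.7 = 5.876.
Mean > mode: the posterior has a right tail.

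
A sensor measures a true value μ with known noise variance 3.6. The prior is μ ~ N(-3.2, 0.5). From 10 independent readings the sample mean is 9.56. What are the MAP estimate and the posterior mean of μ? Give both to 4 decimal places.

MAP: 4.2186. Posterior mean: 4.2186.

Posterior for μ is Normal. Precision-weighted mean: (1/0.5·-3.2 + 10/3.6·9.56) / (1/0.5 + 10/3.6) = 4.2186.
A Normal posterior is symmetric, so mode = mean.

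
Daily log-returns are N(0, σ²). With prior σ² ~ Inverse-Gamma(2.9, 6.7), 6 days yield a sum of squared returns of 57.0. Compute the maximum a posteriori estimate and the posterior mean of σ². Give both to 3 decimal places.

Posterior: Inverse-Gamma(shape = 2.9+6/2 = 5.9, scale = 6.7+57.0/2 = 35.2).
Mode = β/(α+1) = 35.2/6.9 = 5.101.
Mean = β/(α−1) = 35.2/4.9 = 7.184.
The posterior is right-skewed, so the mean exceeds the mode.

MAP = 5.101, posterior mean = 7.184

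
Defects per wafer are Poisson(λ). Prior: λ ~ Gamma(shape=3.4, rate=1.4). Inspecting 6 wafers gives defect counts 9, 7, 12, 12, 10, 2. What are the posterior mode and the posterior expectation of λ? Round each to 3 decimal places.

Σ counts = 52. Posterior: Gamma(shape = 3.4+52 = 55.4, rate = 1.4+6 = 7.4).
Mode = (α−1)/β = 54.4/7.4 = 7.351.
Mean = α/β = 55.4/7.4 = 7.486.
Mean > mode: the posterior has a right tail.

λ_MAP = 7.351, E[λ|data] = 7.486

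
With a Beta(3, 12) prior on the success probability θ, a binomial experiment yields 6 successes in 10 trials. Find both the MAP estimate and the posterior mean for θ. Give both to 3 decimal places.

Posterior: Beta(3+6, 12+4) = Beta(9, 16).
Mode = (9−1)/(9+16−2) = 8/23 = 0.348.
Mean = 9/(9+16) = 9/25 = 0.360.

MAP = 0.348; posterior mean = 0.360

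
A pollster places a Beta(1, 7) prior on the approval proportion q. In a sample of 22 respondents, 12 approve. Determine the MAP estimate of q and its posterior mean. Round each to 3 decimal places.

Posterior: Beta(1+12, 7+10) = Beta(13, 17).
Mode = (13−1)/(13+17−2) = 12/28 = 0.429.
Mean = 13/(13+17) = 13/30 = 0.433.
The mean is pulled above the mode by the posterior's right skew.

MAP = 0.429; posterior mean = 0.433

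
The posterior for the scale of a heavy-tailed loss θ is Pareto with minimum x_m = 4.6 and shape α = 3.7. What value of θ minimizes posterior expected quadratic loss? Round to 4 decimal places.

6.3037

The Pareto density is strictly decreasing on [x_m, ∞), so the mode is x_m = 4.6000.
Mean = α·x_m/(α−1) = 3.7·4.6/2.7 = 6.3037.
Quadratic loss ⇒ the optimal estimator is the posterior mean.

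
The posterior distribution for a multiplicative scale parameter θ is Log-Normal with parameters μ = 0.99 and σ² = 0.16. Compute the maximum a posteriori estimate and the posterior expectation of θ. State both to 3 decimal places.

Mode = exp(μ − σ²) = exp(0.83) = 2.293.
Mean = exp(μ + σ²/2) = exp(1.070) = 2.915.
Mean > mode: the posterior has a right tail.

MAP = 2.293, posterior mean = 2.915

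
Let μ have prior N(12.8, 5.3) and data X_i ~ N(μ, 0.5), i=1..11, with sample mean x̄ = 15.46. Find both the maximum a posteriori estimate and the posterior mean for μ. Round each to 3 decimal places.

MAP = 15.437; posterior mean = 15.437

Posterior for μ is Normal. Precision-weighted mean: (1/5.3·12.8 + 11/0.5·15.46) / (1/5.3 + 11/0.5) = 15.437.
A Normal posterior is symmetric, so mode = mean.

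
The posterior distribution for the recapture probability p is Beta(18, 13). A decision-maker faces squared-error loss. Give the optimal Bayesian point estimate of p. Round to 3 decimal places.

0.581

Mode = (18−1)/(18+13−2) = 17/29 = 0.586.
Mean = 18/(18+13) = 18/31 = 0.581.
Squared-error loss ⇒ the optimal estimator is the posterior mean.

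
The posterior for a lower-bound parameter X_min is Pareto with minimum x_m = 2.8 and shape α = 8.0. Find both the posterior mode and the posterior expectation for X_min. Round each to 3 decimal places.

MAP: 2.800. Posterior mean: 3.200.

The Pareto density is strictly decreasing on [x_m, ∞), so the mode is x_m = 2.800.
Mean = α·x_m/(α−1) = 8.0·2.8/7.0 = 3.200.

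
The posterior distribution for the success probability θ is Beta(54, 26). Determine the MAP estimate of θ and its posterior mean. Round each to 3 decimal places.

MAP = 0.679, posterior mean = 0.675

Mode = (54−1)/(54+26−2) = 53/78 = 0.679.
Mean = 54/(54+26) = 54/80 = 0.675.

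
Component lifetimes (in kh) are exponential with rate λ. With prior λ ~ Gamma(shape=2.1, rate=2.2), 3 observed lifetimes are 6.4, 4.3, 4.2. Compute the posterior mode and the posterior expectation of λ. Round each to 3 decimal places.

Σ times = 14.9. Posterior: Gamma(shape = 2.1+3 = 5.1, rate = 2.2+14.9 = 17.1).
Mode = (α−1)/β = 4.1/17.1 = 0.240.
Mean = α/β = 5.1/17.1 = 0.298.

MAP = 0.240; posterior mean = 0.298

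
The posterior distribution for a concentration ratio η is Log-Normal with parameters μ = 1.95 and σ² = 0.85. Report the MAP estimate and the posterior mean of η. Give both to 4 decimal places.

Mode = exp(μ − σ²) = exp(1.10) = 3.0042.
Mean = exp(μ + σ²/2) = exp(2.375) = 10.7510.
Right-skewed posterior ⇒ mode < mean.

η_MAP = 3.0042, E[η|data] = 10.7510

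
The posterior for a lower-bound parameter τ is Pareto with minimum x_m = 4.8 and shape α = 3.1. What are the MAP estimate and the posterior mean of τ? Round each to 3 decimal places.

τ_MAP = 4.800, E[τ|data] = 7.086

The Pareto density is strictly decreasing on [x_m, ∞), so the mode is x_m = 4.800.
Mean = α·x_m/(α−1) = 3.1·4.8/2.1 = 7.086.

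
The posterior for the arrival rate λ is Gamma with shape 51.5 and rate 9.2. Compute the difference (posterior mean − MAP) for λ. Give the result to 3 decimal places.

0.109

Mode = (α−1)/β = 50.5/9.2 = 5.489.
Mean = α/β = 51.5/9.2 = 5.598.
Difference = 5.598 − 5.489 = 0.109.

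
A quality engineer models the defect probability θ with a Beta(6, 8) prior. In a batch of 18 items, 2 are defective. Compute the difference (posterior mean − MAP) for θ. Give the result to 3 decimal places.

0.017

Posterior: Beta(6+2, 8+16) = Beta(8, 24).
Mode = (8−1)/(8+24−2) = 7/30 = 0.233.
Mean = 8/(8+24) = 8/32 = 0.250.
Difference = 0.250 − 0.233 = 0.017.
Right-skewed posterior ⇒ mode < mean.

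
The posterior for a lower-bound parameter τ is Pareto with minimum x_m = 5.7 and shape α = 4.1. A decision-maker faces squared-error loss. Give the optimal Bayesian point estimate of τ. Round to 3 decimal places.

The Pareto density is strictly decreasing on [x_m, ∞), so the mode is x_m = 5.700.
Mean = α·x_m/(α−1) = 4.1·5.7/3.1 = 7.539.
Squared-error loss ⇒ the optimal estimator is the posterior mean.

7.539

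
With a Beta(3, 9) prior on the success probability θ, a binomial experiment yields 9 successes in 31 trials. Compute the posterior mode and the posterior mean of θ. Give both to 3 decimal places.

Posterior: Beta(3+9, 9+22) = Beta(12, 31).
Mode = (12−1)/(12+31−2) = 11/41 = 0.268.
Mean = 12/(12+31) = 12/43 = 0.279.

posterior mode = 0.268, posterior mean = 0.279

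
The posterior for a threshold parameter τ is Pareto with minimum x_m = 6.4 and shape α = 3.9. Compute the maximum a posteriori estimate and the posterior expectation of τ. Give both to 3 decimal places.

The Pareto density is strictly decreasing on [x_m, ∞), so the mode is x_m = 6.400.
Mean = α·x_m/(α−1) = 3.9·6.4/2.9 = 8.607.

MAP = 6.400, posterior mean = 8.607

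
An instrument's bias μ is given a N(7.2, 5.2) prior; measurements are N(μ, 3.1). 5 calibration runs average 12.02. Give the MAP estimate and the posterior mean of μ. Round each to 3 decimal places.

Posterior for μ is Normal. Precision-weighted mean: (1/5.2·7.2 + 5/3.1·12.02) / (1/5.2 + 5/3.1) = 11.507.
A Normal posterior is symmetric, so mode = mean.

MAP: 11.507. Posterior mean: 11.507.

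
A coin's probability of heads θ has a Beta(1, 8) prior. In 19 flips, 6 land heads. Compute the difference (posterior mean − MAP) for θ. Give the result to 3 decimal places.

Posterior: Beta(1+6, 8+13) = Beta(7, 21).
Mode = (7−1)/(7+21−2) = 6/26 = 0.231.
Mean = 7/(7+21) = 7/28 = 0.250.
Difference = 0.250 − 0.231 = 0.019.
Mean > mode: the posterior has a right tail.

0.019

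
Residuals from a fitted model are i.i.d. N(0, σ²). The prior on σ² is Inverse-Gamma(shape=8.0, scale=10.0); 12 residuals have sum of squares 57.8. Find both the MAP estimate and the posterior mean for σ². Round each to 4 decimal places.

MAP = 2.5933, posterior mean = 2.9923

Posterior: Inverse-Gamma(shape = 8.0+12/2 = 14.0, scale = 10.0+57.8/2 = 38.9).
Mode = β/(α+1) = 38.9/15.0 = 2.5933.
Mean = β/(α−1) = 38.9/13.0 = 2.9923.
Right-skewed posterior ⇒ mode < mean.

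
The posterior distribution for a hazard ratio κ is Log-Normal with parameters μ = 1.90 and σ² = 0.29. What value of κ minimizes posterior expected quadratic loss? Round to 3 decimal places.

7.729

Mode = exp(μ − σ²) = exp(1.61) = 5.003.
Mean = exp(μ + σ²/2) = exp(2.045) = 7.729.
Quadratic loss ⇒ the optimal estimator is the posterior mean.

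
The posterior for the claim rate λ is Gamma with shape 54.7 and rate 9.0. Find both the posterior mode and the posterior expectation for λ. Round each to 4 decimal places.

Mode = (α−1)/β = 53.7/9.0 = 5.9667.
Mean = α/β = 54.7/9.0 = 6.0778.
The mean is pulled above the mode by the posterior's right skew.

MAP = 5.9667, posterior mean = 6.0778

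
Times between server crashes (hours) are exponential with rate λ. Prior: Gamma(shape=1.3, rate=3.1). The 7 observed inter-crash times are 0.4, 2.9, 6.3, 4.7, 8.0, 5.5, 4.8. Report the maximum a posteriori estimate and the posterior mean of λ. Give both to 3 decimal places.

λ_MAP = 0.204, E[λ|data] = 0.232

Σ times = 32.6. Posterior: Gamma(shape = 1.3+7 = 8.3, rate = 3.1+32.6 = 35.7).
Mode = (α−1)/β = 7.3/35.7 = 0.204.
Mean = α/β = 8.3/35.7 = 0.232.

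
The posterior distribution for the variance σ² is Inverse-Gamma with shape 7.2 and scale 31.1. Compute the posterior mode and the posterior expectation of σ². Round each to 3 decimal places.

Mode = β/(α+1) = 31.1/8.2 = 3.793.
Mean = β/(α−1) = 31.1/6.2 = 5.016.
The posterior is right-skewed, so the mean exceeds the mode.

MAP: 3.793. Posterior mean: 5.016.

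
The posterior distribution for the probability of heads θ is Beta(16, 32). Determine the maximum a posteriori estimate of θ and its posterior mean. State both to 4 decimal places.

Mode = (16−1)/(16+32−2) = 15/46 = 0.3261.
Mean = 16/(16+32) = 16/48 = 0.3333.
The posterior is right-skewed, so the mean exceeds the mode.

θ_MAP = 0.3261, E[θ|data] = 0.3333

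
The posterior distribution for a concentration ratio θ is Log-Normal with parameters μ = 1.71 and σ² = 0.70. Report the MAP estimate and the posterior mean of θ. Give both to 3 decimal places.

MAP = 2.746, posterior mean = 7.846

Mode = exp(μ − σ²) = exp(1.01) = 2.746.
Mean = exp(μ + σ²/2) = exp(2.060) = 7.846.
Right-skewed posterior ⇒ mode < mean.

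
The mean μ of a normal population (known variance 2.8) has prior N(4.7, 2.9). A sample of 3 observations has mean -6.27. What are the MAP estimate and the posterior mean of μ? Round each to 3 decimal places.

MAP estimate = -3.599, posterior mean = -3.599

Posterior for μ is Normal. Precision-weighted mean: (1/2.9·4.7 + 3/2.8·-6.27) / (1/2.9 + 3/2.8) = -3.599.
A Normal posterior is symmetric, so mode = mean.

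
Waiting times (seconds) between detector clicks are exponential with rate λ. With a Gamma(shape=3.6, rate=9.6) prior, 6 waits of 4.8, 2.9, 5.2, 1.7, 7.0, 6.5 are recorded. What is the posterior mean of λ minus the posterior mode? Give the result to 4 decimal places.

Σ times = 28.1. Posterior: Gamma(shape = 3.6+6 = 9.6, rate = 9.6+28.1 = 37.7).
Mode = (α−1)/β = 8.6/37.7 = 0.2281.
Mean = α/β = 9.6/37.7 = 0.2546.
Difference = 0.2546 − 0.2281 = 0.0265.

0.0265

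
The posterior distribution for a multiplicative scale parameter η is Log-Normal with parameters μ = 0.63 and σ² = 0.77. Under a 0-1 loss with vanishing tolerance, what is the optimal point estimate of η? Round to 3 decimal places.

0.869

Mode = exp(μ − σ²) = exp(-0.14) = 0.869.
Mean = exp(μ + σ²/2) = exp(1.015) = 2.759.
This is the posterior mode — the MAP estimate.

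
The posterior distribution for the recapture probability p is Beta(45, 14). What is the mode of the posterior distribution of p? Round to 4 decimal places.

Mode = (45−1)/(45+14−2) = 44/57 = 0.7719.
Mean = 45/(45+14) = 45/59 = 0.7627.
This is the posterior mode — the MAP estimate.

0.7719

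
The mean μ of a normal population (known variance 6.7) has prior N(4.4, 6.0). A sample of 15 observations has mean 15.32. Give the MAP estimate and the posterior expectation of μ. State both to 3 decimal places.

MAP = 14.563, posterior mean = 14.563

Posterior for μ is Normal. Precision-weighted mean: (1/6.0·4.4 + 15/6.7·15.32) / (1/6.0 + 15/6.7) = 14.563.
A Normal posterior is symmetric, so mode = mean.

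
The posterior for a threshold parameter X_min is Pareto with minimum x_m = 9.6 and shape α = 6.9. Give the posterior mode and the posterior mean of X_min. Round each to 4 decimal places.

X_min_MAP = 9.6000, E[X_min|data] = 11.2271

The Pareto density is strictly decreasing on [x_m, ∞), so the mode is x_m = 9.6000.
Mean = α·x_m/(α−1) = 6.9·9.6/5.9 = 11.2271.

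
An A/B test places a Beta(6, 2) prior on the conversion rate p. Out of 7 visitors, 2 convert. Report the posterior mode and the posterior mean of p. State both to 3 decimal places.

Posterior: Beta(6+2, 2+5) = Beta(8, 7).
Mode = (8−1)/(8+7−2) = 7/13 = 0.538.
Mean = 8/(8+7) = 8/15 = 0.533.
Left-skewed posterior ⇒ mean < mode.

posterior mode = 0.538, posterior mean = 0.533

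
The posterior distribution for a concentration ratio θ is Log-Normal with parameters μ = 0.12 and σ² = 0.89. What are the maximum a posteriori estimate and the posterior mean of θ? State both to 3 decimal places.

θ_MAP = 0.463, E[θ|data] = 1.759

Mode = exp(μ − σ²) = exp(-0.77) = 0.463.
Mean = exp(μ + σ²/2) = exp(0.565) = 1.759.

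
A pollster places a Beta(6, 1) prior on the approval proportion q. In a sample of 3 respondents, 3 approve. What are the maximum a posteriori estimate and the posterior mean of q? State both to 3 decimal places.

MAP = 1.000, posterior mean = 0.900

Posterior: Beta(6+3, 1+0) = Beta(9, 1).
Since β = 1 ≤ 1 and α > 1, the Beta density is monotone increasing on [0,1]; the mode is at 1.
Mean = 9/(9+1) = 0.900.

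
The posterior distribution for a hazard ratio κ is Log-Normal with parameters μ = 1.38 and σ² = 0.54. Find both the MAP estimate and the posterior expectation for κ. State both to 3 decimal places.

Mode = exp(μ − σ²) = exp(0.84) = 2.316.
Mean = exp(μ + σ²/2) = exp(1.650) = 5.207.

MAP = 2.316, posterior mean = 5.207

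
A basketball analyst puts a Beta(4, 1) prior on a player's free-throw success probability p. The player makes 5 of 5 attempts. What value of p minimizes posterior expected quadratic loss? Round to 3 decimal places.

Posterior: Beta(4+5, 1+0) = Beta(9, 1).
Since β = 1 ≤ 1 and α > 1, the Beta density is monotone increasing on [0,1]; the mode is at 1.
Mean = 9/(9+1) = 0.900.
Quadratic loss ⇒ the optimal estimator is the posterior mean.

0.900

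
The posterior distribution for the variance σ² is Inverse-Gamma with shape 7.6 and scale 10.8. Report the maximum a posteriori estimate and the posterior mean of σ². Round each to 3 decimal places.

MAP = 1.256, posterior mean = 1.636

Mode = β/(α+1) = 10.8/8.6 = 1.256.
Mean = β/(α−1) = 10.8/6.6 = 1.636.
The mean is pulled above the mode by the posterior's right skew.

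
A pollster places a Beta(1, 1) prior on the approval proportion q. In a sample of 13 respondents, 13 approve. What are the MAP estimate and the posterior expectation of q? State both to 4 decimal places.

q_MAP = 1.0000, E[q|data] = 0.9333

Posterior: Beta(1+13, 1+0) = Beta(14, 1).
Since β = 1 ≤ 1 and α > 1, the Beta density is monotone increasing on [0,1]; the mode is at 1.
Mean = 14/(14+1) = 0.9333.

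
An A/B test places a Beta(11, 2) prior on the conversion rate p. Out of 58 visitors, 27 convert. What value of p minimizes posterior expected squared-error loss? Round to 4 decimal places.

Posterior: Beta(11+27, 2+31) = Beta(38, 33).
Mode = (38−1)/(38+33−2) = 37/69 = 0.5362.
Mean = 38/(38+33) = 38/71 = 0.5352.
Squared-error loss ⇒ the optimal estimator is the posterior mean.

0.5352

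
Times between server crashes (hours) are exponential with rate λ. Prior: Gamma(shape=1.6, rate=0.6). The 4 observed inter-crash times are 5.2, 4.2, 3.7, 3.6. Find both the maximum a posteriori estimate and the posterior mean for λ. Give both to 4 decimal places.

Σ times = 16.7. Posterior: Gamma(shape = 1.6+4 = 5.6, rate = 0.6+16.7 = 17.3).
Mode = (α−1)/β = 4.6/17.3 = 0.2659.
Mean = α/β = 5.6/17.3 = 0.3237.
The mean is pulled above the mode by the posterior's right skew.

λ_MAP = 0.2659, E[λ|data] = 0.3237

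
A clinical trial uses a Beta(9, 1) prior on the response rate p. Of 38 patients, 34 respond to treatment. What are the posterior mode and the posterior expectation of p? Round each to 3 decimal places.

Posterior: Beta(9+34, 1+4) = Beta(43, 5).
Mode = (43−1)/(43+5−2) = 42/46 = 0.913.
Mean = 43/(43+5) = 43/48 = 0.896.

MAP: 0.913. Posterior mean: 0.896.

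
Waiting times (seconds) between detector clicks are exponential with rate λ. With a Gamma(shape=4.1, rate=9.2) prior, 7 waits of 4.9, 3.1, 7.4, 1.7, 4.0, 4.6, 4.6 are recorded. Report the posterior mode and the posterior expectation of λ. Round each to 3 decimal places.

λ_MAP = 0.256, E[λ|data] = 0.281

Σ times = 30.3. Posterior: Gamma(shape = 4.1+7 = 11.1, rate = 9.2+30.3 = 39.5).
Mode = (α−1)/β = 10.1/39.5 = 0.256.
Mean = α/β = 11.1/39.5 = 0.281.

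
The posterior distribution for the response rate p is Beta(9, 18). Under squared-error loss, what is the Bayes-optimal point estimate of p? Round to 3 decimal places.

Mode = (9−1)/(9+18−2) = 8/25 = 0.320.
Mean = 9/(9+18) = 9/27 = 0.333.
Squared-error loss ⇒ the optimal estimator is the posterior mean.

0.333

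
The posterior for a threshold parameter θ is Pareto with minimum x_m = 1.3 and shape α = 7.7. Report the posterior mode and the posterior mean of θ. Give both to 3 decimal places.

The Pareto density is strictly decreasing on [x_m, ∞), so the mode is x_m = 1.300.
Mean = α·x_m/(α−1) = 7.7·1.3/6.7 = 1.494.

MAP = 1.300; posterior mean = 1.494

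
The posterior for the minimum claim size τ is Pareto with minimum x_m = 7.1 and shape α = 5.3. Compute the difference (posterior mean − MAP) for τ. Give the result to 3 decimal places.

The Pareto density is strictly decreasing on [x_m, ∞), so the mode is x_m = 7.100.
Mean = α·x_m/(α−1) = 5.3·7.1/4.3 = 8.751.
Difference = 8.751 − 7.100 = 1.651.

1.651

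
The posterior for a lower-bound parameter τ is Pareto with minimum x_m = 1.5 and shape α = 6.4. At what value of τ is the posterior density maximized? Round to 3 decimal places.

1.500

The Pareto density is strictly decreasing on [x_m, ∞), so the mode is x_m = 1.500.
Mean = α·x_m/(α−1) = 6.4·1.5/5.4 = 1.778.
This is the posterior mode — the MAP estimate.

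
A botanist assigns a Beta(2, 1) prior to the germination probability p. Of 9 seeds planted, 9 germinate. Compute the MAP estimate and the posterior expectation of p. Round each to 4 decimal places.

MAP = 1.0000; posterior mean = 0.9167

Posterior: Beta(2+9, 1+0) = Beta(11, 1).
Since β = 1 ≤ 1 and α > 1, the Beta density is monotone increasing on [0,1]; the mode is at 1.
Mean = 11/(11+1) = 0.9167.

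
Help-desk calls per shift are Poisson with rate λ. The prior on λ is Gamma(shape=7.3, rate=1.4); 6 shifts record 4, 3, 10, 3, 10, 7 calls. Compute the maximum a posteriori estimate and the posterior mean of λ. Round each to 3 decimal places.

Σ counts = 37. Posterior: Gamma(shape = 7.3+37 = 44.3, rate = 1.4+6 = 7.4).
Mode = (α−1)/β = 43.3/7.4 = 5.851.
Mean = α/β = 44.3/7.4 = 5.986.

MAP = 5.851, posterior mean = 5.986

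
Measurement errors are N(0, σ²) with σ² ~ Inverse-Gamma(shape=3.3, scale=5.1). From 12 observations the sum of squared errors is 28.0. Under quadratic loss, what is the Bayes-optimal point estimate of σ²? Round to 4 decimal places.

Posterior: Inverse-Gamma(shape = 3.3+12/2 = 9.3, scale = 5.1+28.0/2 = 19.1).
Mode = β/(α+1) = 19.1/10.3 = 1.8544.
Mean = β/(α−1) = 19.1/8.3 = 2.3012.
Quadratic loss ⇒ the optimal estimator is the posterior mean.

2.3012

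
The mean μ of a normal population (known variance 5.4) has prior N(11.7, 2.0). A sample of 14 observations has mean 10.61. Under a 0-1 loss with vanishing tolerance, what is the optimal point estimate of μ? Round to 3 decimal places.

Posterior for μ is Normal. Precision-weighted mean: (1/2.0·11.7 + 14/5.4·10.61) / (1/2.0 + 14/5.4) = 10.786.
A Normal posterior is symmetric, so mode = mean.
This is the posterior mode — the MAP estimate.

10.786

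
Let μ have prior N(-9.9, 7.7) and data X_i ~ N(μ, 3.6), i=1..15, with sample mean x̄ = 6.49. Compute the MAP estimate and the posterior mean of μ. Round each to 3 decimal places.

MAP: 5.995. Posterior mean: 5.995.

Posterior for μ is Normal. Precision-weighted mean: (1/7.7·-9.9 + 15/3.6·6.49) / (1/7.7 + 15/3.6) = 5.995.
A Normal posterior is symmetric, so mode = mean.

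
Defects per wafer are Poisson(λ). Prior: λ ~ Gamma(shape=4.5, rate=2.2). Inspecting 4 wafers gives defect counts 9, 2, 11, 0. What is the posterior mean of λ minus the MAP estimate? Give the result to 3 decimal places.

0.161

Σ counts = 22. Posterior: Gamma(shape = 4.5+22 = 26.5, rate = 2.2+4 = 6.2).
Mode = (α−1)/β = 25.5/6.2 = 4.113.
Mean = α/β = 26.5/6.2 = 4.274.
Difference = 4.274 − 4.113 = 0.161.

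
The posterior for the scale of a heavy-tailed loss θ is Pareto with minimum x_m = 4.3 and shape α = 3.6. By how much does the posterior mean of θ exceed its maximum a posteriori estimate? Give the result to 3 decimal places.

1.654

The Pareto density is strictly decreasing on [x_m, ∞), so the mode is x_m = 4.300.
Mean = α·x_m/(α−1) = 3.6·4.3/2.6 = 5.954.
Difference = 5.954 − 4.300 = 1.654.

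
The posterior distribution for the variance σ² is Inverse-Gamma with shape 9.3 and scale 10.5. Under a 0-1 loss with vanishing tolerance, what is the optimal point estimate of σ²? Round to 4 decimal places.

1.0194

Mode = β/(α+1) = 10.5/10.3 = 1.0194.
Mean = β/(α−1) = 10.5/8.3 = 1.2651.
This is the posterior mode — the MAP estimate.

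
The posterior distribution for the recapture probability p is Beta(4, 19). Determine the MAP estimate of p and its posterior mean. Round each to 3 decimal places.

MAP estimate = 0.143, posterior mean = 0.174

Mode = (4−1)/(4+19−2) = 3/21 = 0.143.
Mean = 4/(4+19) = 4/23 = 0.174.
Mean > mode: the posterior has a right tail.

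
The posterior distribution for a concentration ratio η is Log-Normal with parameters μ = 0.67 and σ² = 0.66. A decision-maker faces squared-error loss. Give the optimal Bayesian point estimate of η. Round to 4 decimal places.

2.7183

Mode = exp(μ − σ²) = exp(0.01) = 1.0101.
Mean = exp(μ + σ²/2) = exp(1.000) = 2.7183.
Squared-error loss ⇒ the optimal estimator is the posterior mean.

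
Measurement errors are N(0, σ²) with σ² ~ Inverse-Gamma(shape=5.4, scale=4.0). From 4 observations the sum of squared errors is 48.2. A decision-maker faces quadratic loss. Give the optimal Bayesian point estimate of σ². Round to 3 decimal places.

4.391

Posterior: Inverse-Gamma(shape = 5.4+4/2 = 7.4, scale = 4.0+48.2/2 = 28.1).
Mode = β/(α+1) = 28.1/8.4 = 3.345.
Mean = β/(α−1) = 28.1/6.4 = 4.391.
Quadratic loss ⇒ the optimal estimator is the posterior mean.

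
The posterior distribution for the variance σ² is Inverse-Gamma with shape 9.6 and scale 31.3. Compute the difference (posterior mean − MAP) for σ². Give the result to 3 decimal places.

0.687

Mode = β/(α+1) = 31.3/10.6 = 2.953.
Mean = β/(α−1) = 31.3/8.6 = 3.640.
Difference = 3.640 − 2.953 = 0.687.
Right-skewed posterior ⇒ mode < mean.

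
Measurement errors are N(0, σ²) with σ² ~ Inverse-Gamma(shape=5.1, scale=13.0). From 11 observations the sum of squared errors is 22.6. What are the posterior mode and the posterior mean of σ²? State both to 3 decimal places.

Posterior: Inverse-Gamma(shape = 5.1+11/2 = 10.6, scale = 13.0+22.6/2 = 24.3).
Mode = β/(α+1) = 24.3/11.6 = 2.095.
Mean = β/(α−1) = 24.3/9.6 = 2.531.
Right-skewed posterior ⇒ mode < mean.

MAP: 2.095. Posterior mean: 2.531.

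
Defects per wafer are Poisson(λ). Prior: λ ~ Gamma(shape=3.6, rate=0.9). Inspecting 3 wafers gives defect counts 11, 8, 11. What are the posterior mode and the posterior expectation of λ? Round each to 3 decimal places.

Σ counts = 30. Posterior: Gamma(shape = 3.6+30 = 33.6, rate = 0.9+3 = 3.9).
Mode = (α−1)/β = 32.6/3.9 = 8.359.
Mean = α/β = 33.6/3.9 = 8.615.

MAP: 8.359. Posterior mean: 8.615.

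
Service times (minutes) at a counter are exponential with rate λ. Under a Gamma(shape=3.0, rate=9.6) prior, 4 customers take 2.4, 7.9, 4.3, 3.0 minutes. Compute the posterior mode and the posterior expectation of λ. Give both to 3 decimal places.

posterior mode = 0.221, posterior expectation = 0.257

Σ times = 17.6. Posterior: Gamma(shape = 3.0+4 = 7.0, rate = 9.6+17.6 = 27.2).
Mode = (α−1)/β = 6.0/27.2 = 0.221.
Mean = α/β = 7.0/27.2 = 0.257.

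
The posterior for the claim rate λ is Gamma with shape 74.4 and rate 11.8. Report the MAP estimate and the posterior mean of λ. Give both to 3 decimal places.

Mode = (α−1)/β = 73.4/11.8 = 6.220.
Mean = α/β = 74.4/11.8 = 6.305.
Right-skewed posterior ⇒ mode < mean.

MAP: 6.220. Posterior mean: 6.305.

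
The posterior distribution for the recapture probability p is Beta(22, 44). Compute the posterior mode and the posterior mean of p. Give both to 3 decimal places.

p_MAP = 0.328, E[p|data] = 0.333

Mode = (22−1)/(22+44−2) = 21/64 = 0.328.
Mean = 22/(22+44) = 22/66 = 0.333.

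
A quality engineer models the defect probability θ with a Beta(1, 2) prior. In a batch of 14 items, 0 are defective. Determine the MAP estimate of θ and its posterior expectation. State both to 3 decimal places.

MAP = 0.000; posterior mean = 0.059

Posterior: Beta(1+0, 2+14) = Beta(1, 16).
Since α = 1 ≤ 1 and β > 1, the Beta density is monotone decreasing on [0,1]; the mode is at 0.
Mean = 1/(1+16) = 0.059.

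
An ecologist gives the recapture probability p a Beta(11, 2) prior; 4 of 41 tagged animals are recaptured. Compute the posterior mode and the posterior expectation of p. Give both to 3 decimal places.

Posterior: Beta(11+4, 2+37) = Beta(15, 39).
Mode = (15−1)/(15+39−2) = 14/52 = 0.269.
Mean = 15/(15+39) = 15/54 = 0.278.
Right-skewed posterior ⇒ mode < mean.

p_MAP = 0.269, E[p|data] = 0.278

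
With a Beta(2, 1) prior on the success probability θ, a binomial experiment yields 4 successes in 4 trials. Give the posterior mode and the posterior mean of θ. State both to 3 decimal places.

Posterior: Beta(2+4, 1+0) = Beta(6, 1).
Since β = 1 ≤ 1 and α > 1, the Beta density is monotone increasing on [0,1]; the mode is at 1.
Mean = 6/(6+1) = 0.857.
The mean is pulled below the mode by the posterior's left skew.

MAP: 1.000. Posterior mean: 0.857.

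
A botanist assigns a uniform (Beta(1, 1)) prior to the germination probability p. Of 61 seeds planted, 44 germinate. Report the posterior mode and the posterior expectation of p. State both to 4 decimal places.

p_MAP = 0.7213, E[p|data] = 0.7143

Posterior: Beta(1+44, 1+17) = Beta(45, 18).
Mode = (45−1)/(45+18−2) = 44/61 = 0.7213.
With a flat prior the MAP equals the MLE, 44/61.
Mean = 45/(45+18) = 45/63 = 0.7143.
Left-skewed posterior ⇒ mean < mode.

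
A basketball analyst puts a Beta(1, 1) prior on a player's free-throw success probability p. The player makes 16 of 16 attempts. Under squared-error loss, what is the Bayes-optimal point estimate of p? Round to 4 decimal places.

Posterior: Beta(1+16, 1+0) = Beta(17, 1).
Since β = 1 ≤ 1 and α > 1, the Beta density is monotone increasing on [0,1]; the mode is at 1.
Mean = 17/(17+1) = 0.9444.
Squared-error loss ⇒ the optimal estimator is the posterior mean.

0.9444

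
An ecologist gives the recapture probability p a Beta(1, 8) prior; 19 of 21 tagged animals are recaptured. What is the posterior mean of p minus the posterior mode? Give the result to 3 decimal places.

Posterior: Beta(1+19, 8+2) = Beta(20, 10).
Mode = (20−1)/(20+10−2) = 19/28 = 0.679.
Mean = 20/(20+10) = 20/30 = 0.667.
Difference = 0.667 − 0.679 = -0.012.

-0.012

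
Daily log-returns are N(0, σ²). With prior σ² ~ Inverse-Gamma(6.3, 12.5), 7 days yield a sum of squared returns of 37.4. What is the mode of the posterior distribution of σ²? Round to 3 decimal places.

2.889

Posterior: Inverse-Gamma(shape = 6.3+7/2 = 9.8, scale = 12.5+37.4/2 = 31.2).
Mode = β/(α+1) = 31.2/10.8 = 2.889.
Mean = β/(α−1) = 31.2/8.8 = 3.545.
This is the posterior mode — the MAP estimate.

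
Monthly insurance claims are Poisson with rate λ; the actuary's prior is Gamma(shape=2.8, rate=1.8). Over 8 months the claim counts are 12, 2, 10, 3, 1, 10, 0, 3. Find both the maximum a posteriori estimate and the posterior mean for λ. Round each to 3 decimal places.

λ_MAP = 4.367, E[λ|data] = 4.469

Σ counts = 41. Posterior: Gamma(shape = 2.8+41 = 43.8, rate = 1.8+8 = 9.8).
Mode = (α−1)/β = 42.8/9.8 = 4.367.
Mean = α/β = 43.8/9.8 = 4.469.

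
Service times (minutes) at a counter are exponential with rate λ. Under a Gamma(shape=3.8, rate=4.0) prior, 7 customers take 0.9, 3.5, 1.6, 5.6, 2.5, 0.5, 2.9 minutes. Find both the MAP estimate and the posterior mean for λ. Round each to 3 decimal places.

Σ times = 17.5. Posterior: Gamma(shape = 3.8+7 = 10.8, rate = 4.0+17.5 = 21.5).
Mode = (α−1)/β = 9.8/21.5 = 0.456.
Mean = α/β = 10.8/21.5 = 0.502.
Right-skewed posterior ⇒ mode < mean.

MAP: 0.456. Posterior mean: 0.502.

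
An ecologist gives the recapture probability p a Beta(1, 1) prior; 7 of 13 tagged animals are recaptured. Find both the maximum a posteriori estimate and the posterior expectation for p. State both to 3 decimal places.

Posterior: Beta(1+7, 1+6) = Beta(8, 7).
Mode = (8−1)/(8+7−2) = 7/13 = 0.538.
Mean = 8/(8+7) = 8/15 = 0.533.
Mode > mean: the posterior has a left tail.

MAP = 0.538, posterior mean = 0.533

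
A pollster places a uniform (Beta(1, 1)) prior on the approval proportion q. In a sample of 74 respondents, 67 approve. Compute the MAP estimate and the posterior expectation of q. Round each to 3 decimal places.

MAP: 0.905. Posterior mean: 0.895.

Posterior: Beta(1+67, 1+7) = Beta(68, 8).
Mode = (68−1)/(68+8−2) = 67/74 = 0.905.
With a flat prior the MAP equals the MLE, 67/74.
Mean = 68/(68+8) = 68/76 = 0.895.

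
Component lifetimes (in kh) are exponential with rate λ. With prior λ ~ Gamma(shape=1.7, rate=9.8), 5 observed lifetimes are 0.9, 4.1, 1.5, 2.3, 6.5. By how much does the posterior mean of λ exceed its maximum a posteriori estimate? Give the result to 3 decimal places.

0.040

Σ times = 15.3. Posterior: Gamma(shape = 1.7+5 = 6.7, rate = 9.8+15.3 = 25.1).
Mode = (α−1)/β = 5.7/25.1 = 0.227.
Mean = α/β = 6.7/25.1 = 0.267.
Difference = 0.267 − 0.227 = 0.040.
Right-skewed posterior ⇒ mode < mean.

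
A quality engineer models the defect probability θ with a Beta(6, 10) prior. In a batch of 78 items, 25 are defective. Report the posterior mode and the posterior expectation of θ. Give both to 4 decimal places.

posterior mode = 0.3261, posterior expectation = 0.3298

Posterior: Beta(6+25, 10+53) = Beta(31, 63).
Mode = (31−1)/(31+63−2) = 30/92 = 0.3261.
Mean = 31/(31+63) = 31/94 = 0.3298.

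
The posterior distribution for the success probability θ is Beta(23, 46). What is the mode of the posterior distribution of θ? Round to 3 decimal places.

0.328

Mode = (23−1)/(23+46−2) = 22/67 = 0.328.
Mean = 23/(23+46) = 23/69 = 0.333.
This is the posterior mode — the MAP estimate.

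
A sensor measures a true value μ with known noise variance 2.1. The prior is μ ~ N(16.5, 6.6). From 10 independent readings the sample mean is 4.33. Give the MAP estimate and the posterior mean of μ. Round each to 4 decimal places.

MAP estimate = 4.7053, posterior mean = 4.7053

Posterior for μ is Normal. Precision-weighted mean: (1/6.6·16.5 + 10/2.1·4.33) / (1/6.6 + 10/2.1) = 4.7053.
A Normal posterior is symmetric, so mode = mean.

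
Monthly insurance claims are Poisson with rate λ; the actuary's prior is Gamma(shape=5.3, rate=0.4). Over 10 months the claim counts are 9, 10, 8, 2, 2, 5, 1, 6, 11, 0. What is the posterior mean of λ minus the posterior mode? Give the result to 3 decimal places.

0.096

Σ counts = 54. Posterior: Gamma(shape = 5.3+54 = 59.3, rate = 0.4+10 = 10.4).
Mode = (α−1)/β = 58.3/10.4 = 5.606.
Mean = α/β = 59.3/10.4 = 5.702.
Difference = 5.702 − 5.606 = 0.096.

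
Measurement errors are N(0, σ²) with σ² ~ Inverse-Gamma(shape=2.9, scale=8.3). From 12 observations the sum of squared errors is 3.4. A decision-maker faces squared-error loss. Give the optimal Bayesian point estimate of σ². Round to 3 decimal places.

Posterior: Inverse-Gamma(shape = 2.9+12/2 = 8.9, scale = 8.3+3.4/2 = 10.0).
Mode = β/(α+1) = 10.0/9.9 = 1.010.
Mean = β/(α−1) = 10.0/7.9 = 1.266.
Squared-error loss ⇒ the optimal estimator is the posterior mean.

1.266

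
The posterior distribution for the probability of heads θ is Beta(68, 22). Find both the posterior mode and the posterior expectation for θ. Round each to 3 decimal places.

MAP = 0.761; posterior mean = 0.756

Mode = (68−1)/(68+22−2) = 67/88 = 0.761.
Mean = 68/(68+22) = 68/90 = 0.756.
The mean is pulled below the mode by the posterior's left skew.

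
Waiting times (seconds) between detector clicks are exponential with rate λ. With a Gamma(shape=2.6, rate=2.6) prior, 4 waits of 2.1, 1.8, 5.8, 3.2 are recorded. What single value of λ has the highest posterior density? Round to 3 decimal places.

Σ times = 12.9. Posterior: Gamma(shape = 2.6+4 = 6.6, rate = 2.6+12.9 = 15.5).
Mode = (α−1)/β = 5.6/15.5 = 0.361.
Mean = α/β = 6.6/15.5 = 0.426.
This is the posterior mode — the MAP estimate.

0.361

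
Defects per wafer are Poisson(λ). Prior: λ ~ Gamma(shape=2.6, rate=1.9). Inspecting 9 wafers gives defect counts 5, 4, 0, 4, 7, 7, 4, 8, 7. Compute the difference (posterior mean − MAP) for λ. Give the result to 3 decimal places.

Σ counts = 46. Posterior: Gamma(shape = 2.6+46 = 48.6, rate = 1.9+9 = 10.9).
Mode = (α−1)/β = 47.6/10.9 = 4.367.
Mean = α/β = 48.6/10.9 = 4.459.
Difference = 4.459 − 4.367 = 0.092.
The mean is pulled above the mode by the posterior's right skew.

0.092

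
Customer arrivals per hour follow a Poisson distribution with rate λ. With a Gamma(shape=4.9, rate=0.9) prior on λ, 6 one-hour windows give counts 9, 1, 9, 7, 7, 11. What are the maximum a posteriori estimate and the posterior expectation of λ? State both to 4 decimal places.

Σ counts = 44. Posterior: Gamma(shape = 4.9+44 = 48.9, rate = 0.9+6 = 6.9).
Mode = (α−1)/β = 47.9/6.9 = 6.9420.
Mean = α/β = 48.9/6.9 = 7.0870.

MAP: 6.9420. Posterior mean: 7.0870.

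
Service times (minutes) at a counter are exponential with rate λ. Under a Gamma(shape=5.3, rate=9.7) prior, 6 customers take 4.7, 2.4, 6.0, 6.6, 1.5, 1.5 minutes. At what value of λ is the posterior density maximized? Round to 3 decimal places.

0.318

Σ times = 22.7. Posterior: Gamma(shape = 5.3+6 = 11.3, rate = 9.7+22.7 = 32.4).
Mode = (α−1)/β = 10.3/32.4 = 0.318.
Mean = α/β = 11.3/32.4 = 0.349.
This is the posterior mode — the MAP estimate.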